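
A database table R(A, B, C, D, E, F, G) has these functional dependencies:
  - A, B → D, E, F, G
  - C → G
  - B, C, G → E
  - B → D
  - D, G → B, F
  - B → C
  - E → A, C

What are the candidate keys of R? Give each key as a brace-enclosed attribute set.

Closure of {B} is {A, B, C, D, E, F, G}, the whole schema; {B} is a candidate key.
Closure of {C, D} is {A, B, C, D, E, F, G}, the whole schema; {C, D} is a candidate key.
Closure of {D, E} is {A, B, C, D, E, F, G}, the whole schema; {D, E} is a candidate key.
Closure of {D, G} is {A, B, C, D, E, F, G}, the whole schema; {D, G} is a candidate key.
No proper subset of any of these is a key, and no other minimal superkey exists.

{B}, {C, D}, {D, E}, {D, G}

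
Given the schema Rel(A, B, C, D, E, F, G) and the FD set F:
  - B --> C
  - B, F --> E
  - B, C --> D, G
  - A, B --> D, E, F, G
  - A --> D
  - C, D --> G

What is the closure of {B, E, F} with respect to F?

Start with {B, E, F}.
B --> C applies; add {C} → now {B, C, E, F}.
B, C --> D, G applies; add {D, G} → now {B, C, D, E, F, G}.
No further FD applies.

{B, C, D, E, F, G}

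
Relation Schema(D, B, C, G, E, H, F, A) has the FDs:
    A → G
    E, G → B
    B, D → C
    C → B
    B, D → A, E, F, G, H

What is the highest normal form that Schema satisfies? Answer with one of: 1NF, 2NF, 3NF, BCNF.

Candidate keys: {A, D, E}, {B, D}, {C, D}, {D, E, G}. Prime attributes: {A, B, C, D, E, G}.
A → G breaks BCNF: {A}⁺ = {A, G}, so {A} is not a superkey.
Its right-hand attributes {G} are all prime, as are those of every other non-superkey FD — the relation is in 3NF.

3NF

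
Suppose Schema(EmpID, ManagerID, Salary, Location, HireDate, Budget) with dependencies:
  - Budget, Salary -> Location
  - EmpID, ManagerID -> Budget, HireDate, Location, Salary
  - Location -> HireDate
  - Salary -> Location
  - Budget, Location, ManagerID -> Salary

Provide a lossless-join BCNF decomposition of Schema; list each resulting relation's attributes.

{Budget, EmpID, ManagerID, Salary}; {HireDate, Location}; {Location, Salary}

Candidate key of the original relation: {EmpID, ManagerID}.
In {Budget, EmpID, HireDate, Location, ManagerID, Salary}, {Budget, Salary} is not a superkey ({Budget, Salary}⁺ restricted to this set is {Budget, HireDate, Location, Salary}), so split on Budget, Salary -> HireDate, Location into {Budget, HireDate, Location, Salary} and {Budget, EmpID, ManagerID, Salary}.
In {Budget, HireDate, Location, Salary}, {Location} is not a superkey ({Location}⁺ restricted to this set is {HireDate, Location}), so split on Location -> HireDate into {HireDate, Location} and {Budget, Location, Salary}.
{HireDate, Location} is in BCNF.
In {Budget, Location, Salary}, {Salary} is not a superkey ({Salary}⁺ restricted to this set is {Location, Salary}), so split on Salary -> Location into {Location, Salary} and {Budget, Salary}.
{Location, Salary} is in BCNF.
{Budget, Salary} is in BCNF.
{Budget, EmpID, ManagerID, Salary} is in BCNF.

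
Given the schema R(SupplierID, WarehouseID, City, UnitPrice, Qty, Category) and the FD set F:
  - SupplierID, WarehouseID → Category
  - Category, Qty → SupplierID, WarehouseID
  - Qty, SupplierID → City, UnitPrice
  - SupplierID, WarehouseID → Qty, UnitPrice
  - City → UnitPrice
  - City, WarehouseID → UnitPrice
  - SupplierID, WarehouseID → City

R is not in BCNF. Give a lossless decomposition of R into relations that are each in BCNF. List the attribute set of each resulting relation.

{Category, Qty, SupplierID, WarehouseID}; {City, Qty, SupplierID}; {City, UnitPrice}

Candidate keys of the original relation: {Category, Qty}, {SupplierID, WarehouseID}.
In {Category, City, Qty, SupplierID, UnitPrice, WarehouseID}, {Qty, SupplierID} is not a superkey ({Qty, SupplierID}⁺ restricted to this set is {City, Qty, SupplierID, UnitPrice}), so split on Qty, SupplierID → City, UnitPrice into {City, Qty, SupplierID, UnitPrice} and {Category, Qty, SupplierID, WarehouseID}.
In {City, Qty, SupplierID, UnitPrice}, {City} is not a superkey ({City}⁺ restricted to this set is {City, UnitPrice}), so split on City → UnitPrice into {City, UnitPrice} and {City, Qty, SupplierID}.
{City, UnitPrice} has no BCNF violation.
{City, Qty, SupplierID} has no BCNF violation.
{Category, Qty, SupplierID, WarehouseID} has no BCNF violation.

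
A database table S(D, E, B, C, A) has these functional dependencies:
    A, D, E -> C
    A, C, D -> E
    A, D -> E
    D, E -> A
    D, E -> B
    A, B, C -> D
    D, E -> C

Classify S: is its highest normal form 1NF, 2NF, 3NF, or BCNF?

BCNF

Candidate keys: {A, B, C}, {A, D}, {D, E}. Prime attributes: {A, B, C, D, E}.
Each dependency's left side is a superkey — BCNF holds.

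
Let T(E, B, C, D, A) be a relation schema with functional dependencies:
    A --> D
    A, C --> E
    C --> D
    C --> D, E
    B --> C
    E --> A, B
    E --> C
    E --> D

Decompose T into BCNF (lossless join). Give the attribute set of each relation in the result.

{A, B, C, E}; {A, D}

Candidate keys of the original relation: {B}, {C}, {E}.
{A, B, C, D, E}: {A} determines {A, D} here but is not a superkey — split on A --> D, giving {A, D} and {A, B, C, E}.
{A, D}: every determinant is a superkey — BCNF.
{A, B, C, E}: every determinant is a superkey — BCNF.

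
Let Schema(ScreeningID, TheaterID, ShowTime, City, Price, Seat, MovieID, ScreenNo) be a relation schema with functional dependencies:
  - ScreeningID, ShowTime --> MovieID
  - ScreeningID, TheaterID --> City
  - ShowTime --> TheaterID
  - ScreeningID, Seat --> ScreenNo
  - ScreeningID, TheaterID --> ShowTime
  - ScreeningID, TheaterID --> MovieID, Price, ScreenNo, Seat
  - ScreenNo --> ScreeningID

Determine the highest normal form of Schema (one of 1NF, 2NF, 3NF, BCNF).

Candidate keys: {ScreenNo, ShowTime}, {ScreenNo, TheaterID}, {ScreeningID, ShowTime}, {ScreeningID, TheaterID}. Prime attributes: {ScreenNo, ScreeningID, ShowTime, TheaterID}.
ShowTime --> TheaterID: {ShowTime}⁺ = {ShowTime, TheaterID}, which is not all of the attributes, so the left side is not a superkey — BCNF is violated.
Its right-hand attributes {TheaterID} are all prime, as are those of every other non-superkey FD — the relation is in 3NF.

3NF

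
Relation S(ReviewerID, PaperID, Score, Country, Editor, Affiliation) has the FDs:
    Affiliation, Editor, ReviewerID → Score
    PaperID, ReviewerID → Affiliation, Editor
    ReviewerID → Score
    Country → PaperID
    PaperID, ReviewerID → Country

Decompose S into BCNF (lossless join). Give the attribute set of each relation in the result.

Candidate keys of the original relation: {Country, ReviewerID}, {PaperID, ReviewerID}.
Within {Affiliation, Country, Editor, PaperID, ReviewerID, Score}: {Affiliation, Editor, ReviewerID}⁺ ∩ {Affiliation, Country, Editor, PaperID, ReviewerID, Score} = {Affiliation, Editor, ReviewerID, Score}, not the whole set, so Affiliation, Editor, ReviewerID → Score violates BCNF; decompose into {Affiliation, Editor, ReviewerID, Score} and {Affiliation, Country, Editor, PaperID, ReviewerID}.
Within {Affiliation, Editor, ReviewerID, Score}: {ReviewerID}⁺ ∩ {Affiliation, Editor, ReviewerID, Score} = {ReviewerID, Score}, not the whole set, so ReviewerID → Score violates BCNF; decompose into {ReviewerID, Score} and {Affiliation, Editor, ReviewerID}.
{ReviewerID, Score} is in BCNF.
{Affiliation, Editor, ReviewerID} is in BCNF.
Within {Affiliation, Country, Editor, PaperID, ReviewerID}: {Country}⁺ ∩ {Affiliation, Country, Editor, PaperID, ReviewerID} = {Country, PaperID}, not the whole set, so Country → PaperID violates BCNF; decompose into {Country, PaperID} and {Affiliation, Country, Editor, ReviewerID}.
{Country, PaperID} is in BCNF.
{Affiliation, Country, Editor, ReviewerID} is in BCNF.

{Affiliation, Country, Editor, ReviewerID}; {Country, PaperID}; {ReviewerID, Score}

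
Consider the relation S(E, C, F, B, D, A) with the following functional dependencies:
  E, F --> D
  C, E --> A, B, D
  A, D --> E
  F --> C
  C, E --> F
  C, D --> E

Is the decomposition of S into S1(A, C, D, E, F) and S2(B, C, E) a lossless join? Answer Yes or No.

The shared attributes are {C, E} and {C, E}⁺ = {A, B, C, D, E, F}.
Since S1 ⊆ {A, B, C, D, E, F}, the intersection is a superkey of S1; the decomposition is lossless.

Yes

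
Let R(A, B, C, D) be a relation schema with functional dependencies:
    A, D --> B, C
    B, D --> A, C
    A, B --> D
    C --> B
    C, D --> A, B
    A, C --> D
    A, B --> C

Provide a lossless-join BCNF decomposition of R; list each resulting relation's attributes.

{A, C, D}; {B, C}

Candidate keys of the original relation: {A, B}, {A, C}, {A, D}, {B, D}, {C, D}.
In {A, B, C, D}, {C} is not a superkey ({C}⁺ restricted to this set is {B, C}), so split on C --> B into {B, C} and {A, C, D}.
{B, C}: every determinant is a superkey — BCNF.
{A, C, D}: every determinant is a superkey — BCNF.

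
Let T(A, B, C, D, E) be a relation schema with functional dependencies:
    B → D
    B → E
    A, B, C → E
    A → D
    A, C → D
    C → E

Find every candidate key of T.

Attributes never on any right-hand side: {A, B, C} — every candidate key must contain all of them.
{A, B, C} is a candidate key since {A, B, C}⁺ = {A, B, C, D, E} covers every attribute.
Every other attribute set either contains this one or has a smaller closure.

{A, B, C}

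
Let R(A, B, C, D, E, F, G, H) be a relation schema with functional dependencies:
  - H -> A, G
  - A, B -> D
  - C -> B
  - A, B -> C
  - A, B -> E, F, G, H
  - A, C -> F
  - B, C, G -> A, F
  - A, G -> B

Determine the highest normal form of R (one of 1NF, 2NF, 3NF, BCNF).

3NF

Candidate keys: {A, B}, {A, C}, {A, G}, {C, G}, {H}. Prime attributes: {A, B, C, G, H}.
C -> B breaks BCNF: {C}⁺ = {B, C}, so {C} is not a superkey.
Its right-hand attributes {B} are all prime, as are those of every other non-superkey FD — the relation is in 3NF.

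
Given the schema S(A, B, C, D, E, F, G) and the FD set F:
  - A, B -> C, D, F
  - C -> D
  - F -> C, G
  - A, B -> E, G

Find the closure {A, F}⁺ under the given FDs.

{A, C, D, F, G}

Start with {A, F}.
F -> C, G applies; add {C, G} → now {A, C, F, G}.
C -> D applies; add {D} → now {A, C, D, F, G}.
No further FD applies.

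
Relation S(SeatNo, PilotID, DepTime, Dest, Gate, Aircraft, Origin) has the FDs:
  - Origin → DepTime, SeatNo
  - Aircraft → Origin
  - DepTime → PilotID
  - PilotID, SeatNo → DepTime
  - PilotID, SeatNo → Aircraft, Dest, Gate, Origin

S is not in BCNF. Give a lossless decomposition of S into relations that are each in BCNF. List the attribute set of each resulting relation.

{Aircraft, DepTime, Dest, Gate, Origin, SeatNo}; {DepTime, PilotID}

Candidate keys of the original relation: {Aircraft}, {DepTime, SeatNo}, {Origin}, {PilotID, SeatNo}.
Within {Aircraft, DepTime, Dest, Gate, Origin, PilotID, SeatNo}: {DepTime}⁺ ∩ {Aircraft, DepTime, Dest, Gate, Origin, PilotID, SeatNo} = {DepTime, PilotID}, not the whole set, so DepTime → PilotID violates BCNF; decompose into {DepTime, PilotID} and {Aircraft, DepTime, Dest, Gate, Origin, SeatNo}.
{DepTime, PilotID} has no BCNF violation.
{Aircraft, DepTime, Dest, Gate, Origin, SeatNo} has no BCNF violation.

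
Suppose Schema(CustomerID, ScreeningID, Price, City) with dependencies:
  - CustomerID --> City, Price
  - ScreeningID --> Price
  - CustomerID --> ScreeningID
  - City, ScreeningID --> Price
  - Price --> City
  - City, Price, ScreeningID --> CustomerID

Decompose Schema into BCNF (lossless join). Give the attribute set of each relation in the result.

Candidate keys of the original relation: {CustomerID}, {ScreeningID}.
In {City, CustomerID, Price, ScreeningID}, {Price} is not a superkey ({Price}⁺ restricted to this set is {City, Price}), so split on Price --> City into {City, Price} and {CustomerID, Price, ScreeningID}.
{City, Price} has no BCNF violation.
{CustomerID, Price, ScreeningID} has no BCNF violation.

{City, Price}; {CustomerID, Price, ScreeningID}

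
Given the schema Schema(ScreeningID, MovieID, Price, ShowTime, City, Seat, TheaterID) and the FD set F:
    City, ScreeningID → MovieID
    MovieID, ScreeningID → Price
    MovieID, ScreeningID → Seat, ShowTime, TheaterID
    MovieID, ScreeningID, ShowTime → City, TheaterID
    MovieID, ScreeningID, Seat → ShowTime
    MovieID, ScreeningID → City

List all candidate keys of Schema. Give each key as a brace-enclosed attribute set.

{City, ScreeningID}, {MovieID, ScreeningID}

{ScreeningID} never appears on the right of any FD, so every key must include it.
{City, ScreeningID}⁺ = {City, MovieID, Price, ScreeningID, Seat, ShowTime, TheaterID}, which is every attribute, so {City, ScreeningID} is a candidate key.
{MovieID, ScreeningID}⁺ = {City, MovieID, Price, ScreeningID, Seat, ShowTime, TheaterID}, which is every attribute, so {MovieID, ScreeningID} is a candidate key.
No proper subset of any of these is a key, and no other minimal superkey exists.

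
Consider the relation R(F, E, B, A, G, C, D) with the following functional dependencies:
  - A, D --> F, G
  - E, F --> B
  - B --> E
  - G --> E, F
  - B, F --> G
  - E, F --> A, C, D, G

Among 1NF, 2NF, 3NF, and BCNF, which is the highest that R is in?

Candidate keys: {A, D}, {B, F}, {E, F}, {G}. Prime attributes: {A, B, D, E, F, G}.
For B --> E we have {B}⁺ = {B, E}; {B} is not a superkey, so BCNF fails.
Its right-hand attributes {E} are all prime, as are those of every other non-superkey FD — the relation is in 3NF.

3NF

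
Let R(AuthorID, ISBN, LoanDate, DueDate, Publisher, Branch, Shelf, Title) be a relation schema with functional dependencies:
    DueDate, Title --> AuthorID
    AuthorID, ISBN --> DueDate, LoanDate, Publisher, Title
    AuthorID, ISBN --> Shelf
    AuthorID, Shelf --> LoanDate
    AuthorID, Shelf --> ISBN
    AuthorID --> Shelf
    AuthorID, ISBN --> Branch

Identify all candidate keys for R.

{AuthorID}, {DueDate, Title}

{AuthorID}⁺ = {AuthorID, Branch, DueDate, ISBN, LoanDate, Publisher, Shelf, Title}, which is every attribute, so {AuthorID} is a candidate key.
{DueDate, Title}⁺ = {AuthorID, Branch, DueDate, ISBN, LoanDate, Publisher, Shelf, Title}, which is every attribute, so {DueDate, Title} is a candidate key.
Any other superkey properly contains one of these, so there are no further candidate keys.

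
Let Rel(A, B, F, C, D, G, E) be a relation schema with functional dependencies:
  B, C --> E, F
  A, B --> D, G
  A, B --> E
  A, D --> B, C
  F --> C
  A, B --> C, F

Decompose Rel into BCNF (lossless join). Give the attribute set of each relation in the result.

Candidate keys of the original relation: {A, B}, {A, D}.
{A, B, C, D, E, F, G}: {B, C} determines {B, C, E, F} here but is not a superkey — split on B, C --> E, F, giving {B, C, E, F} and {A, B, C, D, G}.
{B, C, E, F}: {F} determines {C, F} here but is not a superkey — split on F --> C, giving {C, F} and {B, E, F}.
{C, F} is in BCNF.
{B, E, F} is in BCNF.
{A, B, C, D, G} is in BCNF.

{A, B, C, D, G}; {B, E, F}; {C, F}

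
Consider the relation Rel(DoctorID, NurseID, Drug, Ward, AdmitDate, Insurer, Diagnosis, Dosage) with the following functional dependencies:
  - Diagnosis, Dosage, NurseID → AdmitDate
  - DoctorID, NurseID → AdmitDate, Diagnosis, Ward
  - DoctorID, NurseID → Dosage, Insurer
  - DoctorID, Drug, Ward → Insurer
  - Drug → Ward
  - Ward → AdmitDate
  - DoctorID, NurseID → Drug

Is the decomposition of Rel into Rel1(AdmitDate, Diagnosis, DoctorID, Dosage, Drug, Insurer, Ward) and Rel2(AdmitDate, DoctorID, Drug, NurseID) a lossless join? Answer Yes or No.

The shared attributes are {AdmitDate, DoctorID, Drug} and {AdmitDate, DoctorID, Drug}⁺ = {AdmitDate, DoctorID, Drug, Insurer, Ward}.
The closure covers neither Rel1 nor Rel2 entirely; the join is not lossless.

No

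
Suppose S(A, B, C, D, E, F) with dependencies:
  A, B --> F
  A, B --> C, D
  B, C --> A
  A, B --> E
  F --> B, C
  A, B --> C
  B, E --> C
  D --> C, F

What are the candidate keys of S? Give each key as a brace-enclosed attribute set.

{D}⁺ = {A, B, C, D, E, F} — all of the relation — so {D} is a candidate key.
{F}⁺ = {A, B, C, D, E, F} — all of the relation — so {F} is a candidate key.
{A, B}⁺ = {A, B, C, D, E, F} — all of the relation — so {A, B} is a candidate key.
{B, C}⁺ = {A, B, C, D, E, F} — all of the relation — so {B, C} is a candidate key.
{B, E}⁺ = {A, B, C, D, E, F} — all of the relation — so {B, E} is a candidate key.
Any other superkey properly contains one of these, so there are no further candidate keys.

{A, B}, {B, C}, {B, E}, {D}, {F}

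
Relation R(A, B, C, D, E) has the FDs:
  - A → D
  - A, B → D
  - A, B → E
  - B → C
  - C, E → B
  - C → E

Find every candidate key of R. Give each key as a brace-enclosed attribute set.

No FD produces {A}, so it must be in every candidate key.
Closure of {A, B} is {A, B, C, D, E}, the whole schema; {A, B} is a candidate key.
Closure of {A, C} is {A, B, C, D, E}, the whole schema; {A, C} is a candidate key.
No proper subset of any of these is a key, and no other minimal superkey exists.

{A, B}, {A, C}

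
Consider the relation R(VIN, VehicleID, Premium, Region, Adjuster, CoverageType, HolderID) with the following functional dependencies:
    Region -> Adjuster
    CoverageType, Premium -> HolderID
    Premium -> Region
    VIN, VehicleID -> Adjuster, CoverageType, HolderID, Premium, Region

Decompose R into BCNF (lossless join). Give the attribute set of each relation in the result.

Candidate key of the original relation: {VIN, VehicleID}.
{Adjuster, CoverageType, HolderID, Premium, Region, VIN, VehicleID}: {Region} determines {Adjuster, Region} here but is not a superkey — split on Region -> Adjuster, giving {Adjuster, Region} and {CoverageType, HolderID, Premium, Region, VIN, VehicleID}.
{Adjuster, Region} is in BCNF.
{CoverageType, HolderID, Premium, Region, VIN, VehicleID}: {CoverageType, Premium} determines {CoverageType, HolderID, Premium, Region} here but is not a superkey — split on CoverageType, Premium -> HolderID, Region, giving {CoverageType, HolderID, Premium, Region} and {CoverageType, Premium, VIN, VehicleID}.
{CoverageType, HolderID, Premium, Region}: {Premium} determines {Premium, Region} here but is not a superkey — split on Premium -> Region, giving {Premium, Region} and {CoverageType, HolderID, Premium}.
{Premium, Region} is in BCNF.
{CoverageType, HolderID, Premium} is in BCNF.
{CoverageType, Premium, VIN, VehicleID} is in BCNF.

{Adjuster, Region}; {CoverageType, HolderID, Premium}; {CoverageType, Premium, VIN, VehicleID}; {Premium, Region}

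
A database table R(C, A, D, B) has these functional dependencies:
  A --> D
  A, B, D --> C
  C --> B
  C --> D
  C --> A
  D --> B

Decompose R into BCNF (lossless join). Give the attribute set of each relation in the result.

{A, C, D}; {B, D}

Candidate keys of the original relation: {A}, {C}.
{A, B, C, D}: {D} determines {B, D} here but is not a superkey — split on D --> B, giving {B, D} and {A, C, D}.
{B, D}: every determinant is a superkey — BCNF.
{A, C, D}: every determinant is a superkey — BCNF.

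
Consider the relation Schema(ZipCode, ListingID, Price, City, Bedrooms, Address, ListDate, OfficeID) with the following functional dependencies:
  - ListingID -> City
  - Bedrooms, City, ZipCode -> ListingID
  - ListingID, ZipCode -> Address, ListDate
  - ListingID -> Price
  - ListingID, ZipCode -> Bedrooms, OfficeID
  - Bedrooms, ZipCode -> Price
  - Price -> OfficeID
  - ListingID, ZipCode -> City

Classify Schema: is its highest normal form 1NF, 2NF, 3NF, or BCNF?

Candidate keys: {Bedrooms, City, ZipCode}, {ListingID, ZipCode}. Prime attributes: {Bedrooms, City, ListingID, ZipCode}.
For ListingID -> City we have {ListingID}⁺ = {City, ListingID, OfficeID, Price}; {ListingID} is not a superkey, so BCNF fails.
Because {Price} is non-prime and the left side of ListingID -> Price is not a superkey, the relation is not in 3NF.
{ListingID} is a proper subset of the key {ListingID, ZipCode}, and {ListingID}⁺ contains the non-prime attributes {OfficeID, Price} — a partial dependency, so 2NF is violated.

1NF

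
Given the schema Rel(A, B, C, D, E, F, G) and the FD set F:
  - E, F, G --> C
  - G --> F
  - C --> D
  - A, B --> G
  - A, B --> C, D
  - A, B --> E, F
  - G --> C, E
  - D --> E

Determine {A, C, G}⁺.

Start with {A, C, G}.
G --> F applies; add {F} → now {A, C, F, G}.
C --> D applies; add {D} → now {A, C, D, F, G}.
G --> C, E applies; add {E} → now {A, C, D, E, F, G}.
No further FD applies.

{A, C, D, E, F, G}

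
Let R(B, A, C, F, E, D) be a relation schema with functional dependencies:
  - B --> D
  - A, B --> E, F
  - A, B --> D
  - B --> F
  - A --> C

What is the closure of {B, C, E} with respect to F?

{B, C, D, E, F}

Start with {B, C, E}.
B --> D applies; add {D} → now {B, C, D, E}.
B --> F applies; add {F} → now {B, C, D, E, F}.
No further FD applies.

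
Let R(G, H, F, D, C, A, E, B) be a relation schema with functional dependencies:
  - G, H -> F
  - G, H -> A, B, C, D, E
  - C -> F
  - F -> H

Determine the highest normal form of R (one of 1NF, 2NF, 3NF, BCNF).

Candidate keys: {C, G}, {F, G}, {G, H}. Prime attributes: {C, F, G, H}.
For C -> F we have {C}⁺ = {C, F, H}; {C} is not a superkey, so BCNF fails.
Since {F} ⊆ prime attributes and every other non-superkey FD also has a prime right side, the schema is in 3NF.

3NF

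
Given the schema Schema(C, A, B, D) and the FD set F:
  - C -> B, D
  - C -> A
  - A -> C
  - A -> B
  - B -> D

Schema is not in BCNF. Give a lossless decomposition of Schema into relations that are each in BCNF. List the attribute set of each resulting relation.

{A, B, C}; {B, D}

Candidate keys of the original relation: {A}, {C}.
Within {A, B, C, D}: {B}⁺ ∩ {A, B, C, D} = {B, D}, not the whole set, so B -> D violates BCNF; decompose into {B, D} and {A, B, C}.
{B, D} has no BCNF violation.
{A, B, C} has no BCNF violation.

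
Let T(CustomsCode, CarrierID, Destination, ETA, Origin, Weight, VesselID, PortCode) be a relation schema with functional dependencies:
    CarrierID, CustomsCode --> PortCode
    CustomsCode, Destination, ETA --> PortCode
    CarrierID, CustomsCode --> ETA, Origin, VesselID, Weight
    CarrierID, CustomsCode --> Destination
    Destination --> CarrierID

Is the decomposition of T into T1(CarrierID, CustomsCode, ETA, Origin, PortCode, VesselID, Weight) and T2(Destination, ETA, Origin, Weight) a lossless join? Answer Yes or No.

No

T1 ∩ T2 = {ETA, Origin, Weight}; its closure under F is {ETA, Origin, Weight}.
Neither T1 nor T2 is contained in that closure, so the decomposition is lossy.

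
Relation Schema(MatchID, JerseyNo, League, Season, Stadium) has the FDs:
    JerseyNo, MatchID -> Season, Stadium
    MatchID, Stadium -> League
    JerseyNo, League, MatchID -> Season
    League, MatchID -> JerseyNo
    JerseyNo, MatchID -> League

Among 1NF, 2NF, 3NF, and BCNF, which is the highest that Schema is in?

Candidate keys: {JerseyNo, MatchID}, {League, MatchID}, {MatchID, Stadium}. Prime attributes: {JerseyNo, League, MatchID, Stadium}.
Every FD has a superkey on the left, so the relation is in BCNF.

BCNF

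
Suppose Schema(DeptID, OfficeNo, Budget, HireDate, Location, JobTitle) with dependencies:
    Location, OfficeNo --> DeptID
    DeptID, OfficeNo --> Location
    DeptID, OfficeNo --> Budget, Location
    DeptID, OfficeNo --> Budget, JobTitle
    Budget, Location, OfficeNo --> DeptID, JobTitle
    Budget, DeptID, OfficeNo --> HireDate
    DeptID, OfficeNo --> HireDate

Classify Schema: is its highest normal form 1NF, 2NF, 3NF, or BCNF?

Candidate keys: {DeptID, OfficeNo}, {Location, OfficeNo}. Prime attributes: {DeptID, Location, OfficeNo}.
Every FD has a superkey on the left, so the relation is in BCNF.

BCNF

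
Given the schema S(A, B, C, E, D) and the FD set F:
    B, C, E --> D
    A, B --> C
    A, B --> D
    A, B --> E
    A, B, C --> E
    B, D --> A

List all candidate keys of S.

{A, B}, {B, C, E}, {B, D}

No FD produces {B}, so it must be in every candidate key.
{A, B}⁺ = {A, B, C, D, E}, which is every attribute, so {A, B} is a candidate key.
{B, D}⁺ = {A, B, C, D, E}, which is every attribute, so {B, D} is a candidate key.
{B, C, E}⁺ = {A, B, C, D, E}, which is every attribute, so {B, C, E} is a candidate key.
No proper subset of any of these is a key, and no other minimal superkey exists.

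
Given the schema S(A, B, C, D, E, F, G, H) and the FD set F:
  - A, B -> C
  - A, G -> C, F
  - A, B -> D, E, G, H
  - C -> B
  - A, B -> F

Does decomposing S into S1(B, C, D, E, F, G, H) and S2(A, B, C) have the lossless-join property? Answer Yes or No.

No

S1 ∩ S2 = {B, C}; its closure under F is {B, C}.
The closure covers neither S1 nor S2 entirely; the join is not lossless.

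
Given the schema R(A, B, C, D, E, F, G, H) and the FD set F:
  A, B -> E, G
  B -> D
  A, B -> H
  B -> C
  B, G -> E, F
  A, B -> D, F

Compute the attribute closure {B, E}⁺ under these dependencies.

{B, C, D, E}

Start with {B, E}.
B -> D applies; add {D} → now {B, D, E}.
B -> C applies; add {C} → now {B, C, D, E}.
No further FD applies.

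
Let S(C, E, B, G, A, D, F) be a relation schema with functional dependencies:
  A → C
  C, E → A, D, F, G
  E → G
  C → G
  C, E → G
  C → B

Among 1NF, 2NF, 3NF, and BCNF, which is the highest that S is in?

1NF

Candidate keys: {A, E}, {C, E}. Prime attributes: {A, C, E}.
A → C: {A}⁺ = {A, B, C, G}, which is not all of the attributes, so the left side is not a superkey — BCNF is violated.
E → G determines the non-prime attribute {G} from a non-superkey — 3NF is violated.
Since {A} ⊂ {A, E} and {A}⁺ ⊇ {B, G} with {B, G} non-prime, there is a partial dependency; 2NF fails.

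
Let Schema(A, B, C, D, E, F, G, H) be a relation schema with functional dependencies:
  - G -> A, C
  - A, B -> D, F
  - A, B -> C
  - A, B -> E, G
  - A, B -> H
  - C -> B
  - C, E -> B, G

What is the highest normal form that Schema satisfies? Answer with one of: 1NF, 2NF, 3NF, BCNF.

Candidate keys: {A, B}, {A, C}, {C, E}, {G}. Prime attributes: {A, B, C, E, G}.
For C -> B we have {C}⁺ = {B, C}; {C} is not a superkey, so BCNF fails.
But every attribute on its right side ({B}) is prime, and the same holds for every other non-superkey FD, so 3NF still holds.

3NF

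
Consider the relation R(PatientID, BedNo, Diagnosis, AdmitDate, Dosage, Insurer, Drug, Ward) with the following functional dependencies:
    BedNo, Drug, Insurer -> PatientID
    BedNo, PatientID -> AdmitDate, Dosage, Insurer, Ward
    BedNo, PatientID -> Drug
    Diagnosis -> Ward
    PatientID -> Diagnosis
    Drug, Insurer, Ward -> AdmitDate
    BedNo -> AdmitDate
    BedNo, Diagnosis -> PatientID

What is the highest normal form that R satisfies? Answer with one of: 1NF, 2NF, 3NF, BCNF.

Candidate keys: {BedNo, Diagnosis}, {BedNo, Drug, Insurer}, {BedNo, PatientID}. Prime attributes: {BedNo, Diagnosis, Drug, Insurer, PatientID}.
Diagnosis -> Ward breaks BCNF: {Diagnosis}⁺ = {Diagnosis, Ward}, so {Diagnosis} is not a superkey.
Diagnosis -> Ward determines the non-prime attribute {Ward} from a non-superkey — 3NF is violated.
{BedNo} is a proper subset of the key {BedNo, Diagnosis}, and {BedNo}⁺ contains the non-prime attribute {AdmitDate} — a partial dependency, so 2NF is violated.

1NF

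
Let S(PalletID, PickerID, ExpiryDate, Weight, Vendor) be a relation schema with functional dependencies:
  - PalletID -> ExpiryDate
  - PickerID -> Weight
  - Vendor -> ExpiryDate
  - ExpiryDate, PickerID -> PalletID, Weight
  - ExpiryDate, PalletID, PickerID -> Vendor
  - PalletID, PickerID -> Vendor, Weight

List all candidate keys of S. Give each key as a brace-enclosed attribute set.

{ExpiryDate, PickerID}, {PalletID, PickerID}, {PickerID, Vendor}

Attributes never on any right-hand side: {PickerID} — every candidate key must contain it.
{ExpiryDate, PickerID} is a candidate key since {ExpiryDate, PickerID}⁺ = {ExpiryDate, PalletID, PickerID, Vendor, Weight} covers every attribute.
{PalletID, PickerID} is a candidate key since {PalletID, PickerID}⁺ = {ExpiryDate, PalletID, PickerID, Vendor, Weight} covers every attribute.
{PickerID, Vendor} is a candidate key since {PickerID, Vendor}⁺ = {ExpiryDate, PalletID, PickerID, Vendor, Weight} covers every attribute.
These are minimal and exhaustive — every other superkey contains one of them.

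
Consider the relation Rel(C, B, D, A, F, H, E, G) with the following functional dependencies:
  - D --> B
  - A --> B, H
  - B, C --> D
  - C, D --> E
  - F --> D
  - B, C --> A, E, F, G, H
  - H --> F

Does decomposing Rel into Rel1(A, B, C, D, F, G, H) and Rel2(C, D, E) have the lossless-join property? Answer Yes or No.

Yes

Common attributes: {C, D}; their closure is {A, B, C, D, E, F, G, H}.
Rel1 is contained in that closure, so Rel1 ∩ Rel2 --> Rel1 holds and the join is lossless.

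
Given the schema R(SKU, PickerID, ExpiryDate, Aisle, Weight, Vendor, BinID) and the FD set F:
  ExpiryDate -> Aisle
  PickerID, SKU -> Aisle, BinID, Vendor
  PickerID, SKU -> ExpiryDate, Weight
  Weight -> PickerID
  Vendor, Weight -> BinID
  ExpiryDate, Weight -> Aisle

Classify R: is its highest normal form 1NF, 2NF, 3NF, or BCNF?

Candidate keys: {PickerID, SKU}, {SKU, Weight}. Prime attributes: {PickerID, SKU, Weight}.
ExpiryDate -> Aisle breaks BCNF: {ExpiryDate}⁺ = {Aisle, ExpiryDate}, so {ExpiryDate} is not a superkey.
Because {Aisle} is non-prime and the left side of ExpiryDate -> Aisle is not a superkey, the relation is not in 3NF.
Checking every proper subset of each key, none determines a non-prime attribute — 2NF is satisfied.

2NF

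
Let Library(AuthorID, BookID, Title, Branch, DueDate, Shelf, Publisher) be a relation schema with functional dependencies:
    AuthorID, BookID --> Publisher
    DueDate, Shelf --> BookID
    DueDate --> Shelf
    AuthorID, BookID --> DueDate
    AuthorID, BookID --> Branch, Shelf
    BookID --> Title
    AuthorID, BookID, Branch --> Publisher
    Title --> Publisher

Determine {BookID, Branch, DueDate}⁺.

Start with {BookID, Branch, DueDate}.
DueDate --> Shelf applies; add {Shelf} → now {BookID, Branch, DueDate, Shelf}.
BookID --> Title applies; add {Title} → now {BookID, Branch, DueDate, Shelf, Title}.
Title --> Publisher applies; add {Publisher} → now {BookID, Branch, DueDate, Publisher, Shelf, Title}.
No further FD applies.

{BookID, Branch, DueDate, Publisher, Shelf, Title}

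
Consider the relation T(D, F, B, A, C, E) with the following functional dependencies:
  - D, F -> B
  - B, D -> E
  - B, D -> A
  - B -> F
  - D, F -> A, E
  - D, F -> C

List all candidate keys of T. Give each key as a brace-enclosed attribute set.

{B, D}, {D, F}

Attributes never on any right-hand side: {D} — every candidate key must contain it.
{B, D}⁺ = {A, B, C, D, E, F}, which is every attribute, so {B, D} is a candidate key.
{D, F}⁺ = {A, B, C, D, E, F}, which is every attribute, so {D, F} is a candidate key.
Any other superkey properly contains one of these, so there are no further candidate keys.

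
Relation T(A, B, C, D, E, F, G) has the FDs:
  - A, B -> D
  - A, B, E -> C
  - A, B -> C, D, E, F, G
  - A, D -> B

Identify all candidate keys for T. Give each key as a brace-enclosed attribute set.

{A} never appears on the right of any FD, so every key must include it.
{A, B}⁺ = {A, B, C, D, E, F, G}, which is every attribute, so {A, B} is a candidate key.
{A, D}⁺ = {A, B, C, D, E, F, G}, which is every attribute, so {A, D} is a candidate key.
No proper subset of any of these is a key, and no other minimal superkey exists.

{A, B}, {A, D}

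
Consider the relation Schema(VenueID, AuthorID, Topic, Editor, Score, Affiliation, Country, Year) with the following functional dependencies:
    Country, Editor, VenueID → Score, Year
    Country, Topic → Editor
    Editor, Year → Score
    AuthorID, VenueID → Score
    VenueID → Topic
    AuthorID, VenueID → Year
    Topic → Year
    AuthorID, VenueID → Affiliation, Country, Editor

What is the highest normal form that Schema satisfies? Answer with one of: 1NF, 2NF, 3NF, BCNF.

1NF

Candidate key: {AuthorID, VenueID}. Prime attributes: {AuthorID, VenueID}.
Country, Editor, VenueID → Score, Year breaks BCNF: {Country, Editor, VenueID}⁺ = {Country, Editor, Score, Topic, VenueID, Year}, so {Country, Editor, VenueID} is not a superkey.
Country, Editor, VenueID → Score, Year determines the non-prime attributes {Score, Year} from a non-superkey — 3NF is violated.
The proper key subset {VenueID} of {AuthorID, VenueID} determines non-prime {Topic, Year}, so the relation is not even in 2NF.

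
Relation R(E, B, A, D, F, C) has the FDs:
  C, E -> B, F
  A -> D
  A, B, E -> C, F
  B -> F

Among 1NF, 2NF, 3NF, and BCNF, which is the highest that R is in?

Candidate keys: {A, B, E}, {A, C, E}. Prime attributes: {A, B, C, E}.
C, E -> B, F breaks BCNF: {C, E}⁺ = {B, C, E, F}, so {C, E} is not a superkey.
Because {F} is non-prime and the left side of C, E -> B, F is not a superkey, the relation is not in 3NF.
The proper key subset {A} of {A, B, E} determines non-prime {D}, so the relation is not even in 2NF.

1NF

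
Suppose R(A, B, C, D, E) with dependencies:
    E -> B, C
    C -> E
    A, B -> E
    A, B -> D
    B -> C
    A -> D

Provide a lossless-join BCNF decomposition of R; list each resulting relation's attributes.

Candidate keys of the original relation: {A, B}, {A, C}, {A, E}.
In {A, B, C, D, E}, {E} is not a superkey ({E}⁺ restricted to this set is {B, C, E}), so split on E -> B, C into {B, C, E} and {A, D, E}.
{B, C, E} has no BCNF violation.
In {A, D, E}, {A} is not a superkey ({A}⁺ restricted to this set is {A, D}), so split on A -> D into {A, D} and {A, E}.
{A, D} has no BCNF violation.
{A, E} has no BCNF violation.

{A, D}; {A, E}; {B, C, E}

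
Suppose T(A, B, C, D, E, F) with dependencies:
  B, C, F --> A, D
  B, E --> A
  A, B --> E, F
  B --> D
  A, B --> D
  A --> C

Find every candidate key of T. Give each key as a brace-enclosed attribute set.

{A, B}, {B, C, F}, {B, E}

{B} never appears on the right of any FD, so every key must include it.
{A, B} is a candidate key since {A, B}⁺ = {A, B, C, D, E, F} covers every attribute.
{B, E} is a candidate key since {B, E}⁺ = {A, B, C, D, E, F} covers every attribute.
{B, C, F} is a candidate key since {B, C, F}⁺ = {A, B, C, D, E, F} covers every attribute.
No proper subset of any of these is a key, and no other minimal superkey exists.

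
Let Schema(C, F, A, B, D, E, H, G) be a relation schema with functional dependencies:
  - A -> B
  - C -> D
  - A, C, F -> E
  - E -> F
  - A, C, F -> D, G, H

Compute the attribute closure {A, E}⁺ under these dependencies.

Start with {A, E}.
A -> B applies; add {B} → now {A, B, E}.
E -> F applies; add {F} → now {A, B, E, F}.
No further FD applies.

{A, B, E, F}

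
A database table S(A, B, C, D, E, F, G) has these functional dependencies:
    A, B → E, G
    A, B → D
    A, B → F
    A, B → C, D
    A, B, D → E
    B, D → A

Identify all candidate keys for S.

Attributes never on any right-hand side: {B} — every candidate key must contain it.
{A, B}⁺ = {A, B, C, D, E, F, G}, which is every attribute, so {A, B} is a candidate key.
{B, D}⁺ = {A, B, C, D, E, F, G}, which is every attribute, so {B, D} is a candidate key.
Any other superkey properly contains one of these, so there are no further candidate keys.

{A, B}, {B, D}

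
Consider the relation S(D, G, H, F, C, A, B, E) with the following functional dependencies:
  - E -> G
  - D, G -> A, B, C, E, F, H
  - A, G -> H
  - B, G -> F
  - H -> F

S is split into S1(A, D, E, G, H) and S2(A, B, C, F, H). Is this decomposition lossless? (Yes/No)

No

S1 ∩ S2 = {A, H}; its closure under F is {A, F, H}.
The closure covers neither S1 nor S2 entirely; the join is not lossless.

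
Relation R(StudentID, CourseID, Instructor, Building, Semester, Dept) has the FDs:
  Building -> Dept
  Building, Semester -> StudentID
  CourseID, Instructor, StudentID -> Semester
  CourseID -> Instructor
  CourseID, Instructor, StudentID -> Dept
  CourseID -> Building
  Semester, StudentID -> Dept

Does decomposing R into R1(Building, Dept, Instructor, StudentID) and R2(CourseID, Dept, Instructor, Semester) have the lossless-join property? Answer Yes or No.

Common attributes: {Dept, Instructor}; their closure is {Dept, Instructor}.
R1 ⊄ {Dept, Instructor} and R2 ⊄ {Dept, Instructor}, so the split is lossy.

No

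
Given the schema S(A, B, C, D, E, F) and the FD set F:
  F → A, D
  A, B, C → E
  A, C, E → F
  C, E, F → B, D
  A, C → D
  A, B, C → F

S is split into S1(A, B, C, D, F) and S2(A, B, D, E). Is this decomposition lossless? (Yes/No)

The shared attributes are {A, B, D} and {A, B, D}⁺ = {A, B, D}.
The closure covers neither S1 nor S2 entirely; the join is not lossless.

No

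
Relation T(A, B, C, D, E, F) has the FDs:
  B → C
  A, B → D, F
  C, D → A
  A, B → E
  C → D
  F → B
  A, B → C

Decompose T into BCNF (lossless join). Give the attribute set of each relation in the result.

{A, C, D}; {B, C, E, F}

Candidate keys of the original relation: {B}, {F}.
Within {A, B, C, D, E, F}: {C, D}⁺ ∩ {A, B, C, D, E, F} = {A, C, D}, not the whole set, so C, D → A violates BCNF; decompose into {A, C, D} and {B, C, D, E, F}.
{A, C, D} is in BCNF.
Within {B, C, D, E, F}: {C}⁺ ∩ {B, C, D, E, F} = {C, D}, not the whole set, so C → D violates BCNF; decompose into {C, D} and {B, C, E, F}.
{C, D} is in BCNF.
{B, C, E, F} is in BCNF.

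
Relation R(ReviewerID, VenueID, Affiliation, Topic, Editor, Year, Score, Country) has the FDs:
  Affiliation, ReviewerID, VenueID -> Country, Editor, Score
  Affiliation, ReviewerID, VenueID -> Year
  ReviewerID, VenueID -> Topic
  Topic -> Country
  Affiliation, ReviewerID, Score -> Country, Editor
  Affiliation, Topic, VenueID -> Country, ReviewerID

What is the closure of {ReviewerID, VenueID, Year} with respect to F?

Start with {ReviewerID, VenueID, Year}.
ReviewerID, VenueID -> Topic applies; add {Topic} → now {ReviewerID, Topic, VenueID, Year}.
Topic -> Country applies; add {Country} → now {Country, ReviewerID, Topic, VenueID, Year}.
No further FD applies.

{Country, ReviewerID, Topic, VenueID, Year}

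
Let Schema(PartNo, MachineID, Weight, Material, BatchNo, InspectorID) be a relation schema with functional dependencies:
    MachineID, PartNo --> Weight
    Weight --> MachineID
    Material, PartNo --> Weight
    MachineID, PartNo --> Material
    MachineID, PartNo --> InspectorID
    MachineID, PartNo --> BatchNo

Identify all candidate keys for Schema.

Attributes never on any right-hand side: {PartNo} — every candidate key must contain it.
{MachineID, PartNo} is a candidate key since {MachineID, PartNo}⁺ = {BatchNo, InspectorID, MachineID, Material, PartNo, Weight} covers every attribute.
{Material, PartNo} is a candidate key since {Material, PartNo}⁺ = {BatchNo, InspectorID, MachineID, Material, PartNo, Weight} covers every attribute.
{PartNo, Weight} is a candidate key since {PartNo, Weight}⁺ = {BatchNo, InspectorID, MachineID, Material, PartNo, Weight} covers every attribute.
Any other superkey properly contains one of these, so there are no further candidate keys.

{MachineID, PartNo}, {Material, PartNo}, {PartNo, Weight}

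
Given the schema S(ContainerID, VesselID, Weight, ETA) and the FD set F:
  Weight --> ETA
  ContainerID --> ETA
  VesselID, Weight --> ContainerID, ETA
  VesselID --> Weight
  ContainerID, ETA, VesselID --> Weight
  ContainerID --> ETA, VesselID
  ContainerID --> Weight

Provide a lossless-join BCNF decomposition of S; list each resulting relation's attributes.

Candidate keys of the original relation: {ContainerID}, {VesselID}.
In {ContainerID, ETA, VesselID, Weight}, {Weight} is not a superkey ({Weight}⁺ restricted to this set is {ETA, Weight}), so split on Weight --> ETA into {ETA, Weight} and {ContainerID, VesselID, Weight}.
{ETA, Weight} has no BCNF violation.
{ContainerID, VesselID, Weight} has no BCNF violation.

{ContainerID, VesselID, Weight}; {ETA, Weight}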